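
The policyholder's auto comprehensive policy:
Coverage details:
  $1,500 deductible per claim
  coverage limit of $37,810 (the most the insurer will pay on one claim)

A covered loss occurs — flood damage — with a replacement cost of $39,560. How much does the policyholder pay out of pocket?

Less the $1,500 deductible: $39,560 − $1,500 = $38,060.
Since $38,060 > $37,810, the payout is capped at $37,810.
The policyholder bears the rest of the original loss: $39,560 − $37,810 = $1,750.

$1,750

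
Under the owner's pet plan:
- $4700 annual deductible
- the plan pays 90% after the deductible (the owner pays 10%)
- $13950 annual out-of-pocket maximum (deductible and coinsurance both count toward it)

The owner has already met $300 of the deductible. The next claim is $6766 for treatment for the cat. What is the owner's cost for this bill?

$4636.60

Deductible still to meet: $4700 − $300 = $4400.
The remaining $2366 (= $6766 − $4400) moves to coinsurance.
Coinsurance: $2366 × 10% = $236.60.
So the owner owes $4400 + $236.60 = $4636.60 before any cap.
Year-to-date out-of-pocket becomes $300 + $4636.60 = $4936.60, still under the $13950 maximum, so no cap applies.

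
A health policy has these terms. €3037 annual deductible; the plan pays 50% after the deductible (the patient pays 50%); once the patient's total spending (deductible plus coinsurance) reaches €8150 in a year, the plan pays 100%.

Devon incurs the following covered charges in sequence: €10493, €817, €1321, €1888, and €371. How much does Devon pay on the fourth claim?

€316

Bill 1, €10493: €3037 finishes the deductible; €7456 goes to coinsurance; patient's 50% is €3728. Patient pays €6765; OOP now €6765.
Bill 2, €817: deductible already satisfied, so patient's share is 50% × €817 = €408.50. Patient pays €408.50; OOP now €7173.50.
Bill 3, €1321: 50% coinsurance on €1321 = €660.50. Patient owes €660.50 (running OOP €7834).
Bill 4, €1888: deductible met; 50% of €1888 = €944. OOP would hit €8778 > €8150, so the cap limits the patient to €8150 − €7834 = €316.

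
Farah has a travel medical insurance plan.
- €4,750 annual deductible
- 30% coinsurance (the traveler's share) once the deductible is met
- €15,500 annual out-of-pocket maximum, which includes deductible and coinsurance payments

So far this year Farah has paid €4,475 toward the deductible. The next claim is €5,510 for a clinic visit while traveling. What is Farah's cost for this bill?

€1,845.50

Remaining deductible: €4,750 − €4,475 = €275.
After the €275 deductible portion, €5,510 − €275 = €5,235 is subject to coinsurance.
30% of €5,235 = €1,570.50 falls to the traveler.
Traveler responsibility before any cap: €275 + €1,570.50 = €1,845.50.
Cumulative spending €4,475 + €1,845.50 = €6,320.50 stays under the €15,500 maximum.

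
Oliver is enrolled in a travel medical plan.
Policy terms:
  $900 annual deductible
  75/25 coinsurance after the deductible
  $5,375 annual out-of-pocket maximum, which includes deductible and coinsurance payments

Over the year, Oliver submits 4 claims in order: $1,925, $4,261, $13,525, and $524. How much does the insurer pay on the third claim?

$10,371.50

Claim 1 — $1,925: deductible takes $900, $1,025 remains; coinsurance $1,025 × 25% = $256.25. Traveler owes $1,156.25 (running OOP $1,156.25). Insurer: $1,925 − $1,156.25 = $768.75.
Claim 2 — $4,261: deductible already satisfied, so traveler's share is 25% × $4,261 = $1,065.25. Traveler owes $1,065.25 (running OOP $2,221.50). Insurer: $4,261 − $1,065.25 = $3,195.75.
Claim 3 — $13,525: 25% coinsurance on $13,525 = $3,381.25. That would push OOP to $5,602.75, over the $5,375 cap, so traveler pays $5,375 − $2,221.50 = $3,153.50. Plan pays $13,525 − $3,153.50 = $10,371.50.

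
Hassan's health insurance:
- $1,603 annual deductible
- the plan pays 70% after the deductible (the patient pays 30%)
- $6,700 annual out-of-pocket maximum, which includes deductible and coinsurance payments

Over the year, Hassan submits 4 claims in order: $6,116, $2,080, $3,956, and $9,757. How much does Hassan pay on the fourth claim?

$1,932.30

Claim 1 — $6,116: deductible takes $1,603, $4,513 remains; 30% of $4,513 = $1,353.90. Patient pays $2,956.90; OOP now $2,956.90.
Claim 2 — $2,080: 30% coinsurance on $2,080 = $624. Cost to patient: $624. OOP to date $3,580.90.
Claim 3 — $3,956: 30% coinsurance on $3,956 = $1,186.80. Patient pays $1,186.80; OOP now $4,767.70.
Claim 4 — $9,757: 30% coinsurance on $9,757 = $2,927.10. That would push OOP to $7,694.80, over the $6,700 cap, so patient pays $6,700 − $4,767.70 = $1,932.30.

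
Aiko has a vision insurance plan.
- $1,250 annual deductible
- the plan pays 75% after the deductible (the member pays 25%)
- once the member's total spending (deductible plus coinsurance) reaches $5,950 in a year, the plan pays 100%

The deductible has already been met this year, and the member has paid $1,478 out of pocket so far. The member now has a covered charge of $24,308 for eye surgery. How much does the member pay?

$4,472

The deductible is already satisfied, so the full bill goes to coinsurance.
Member's 25% share of $24,308 is $6,077.
Adding $6,077 to the $1,478 already spent would give $7,555, which exceeds the $5,950 cap; the member pays just $5,950 − $1,478 = $4,472.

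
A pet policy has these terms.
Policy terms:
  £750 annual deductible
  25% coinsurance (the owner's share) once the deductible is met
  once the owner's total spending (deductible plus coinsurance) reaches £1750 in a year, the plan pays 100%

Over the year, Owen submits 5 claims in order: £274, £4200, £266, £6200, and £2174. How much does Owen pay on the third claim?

£66.50

Claim 1 — £274: all of it applies to the deductible. Owner owes £274 (running OOP £274).
Claim 2 — £4200: £476 to deductible, leaving £3724; owner's 25% is £931. Cost to owner: £1407. OOP to date £1681.
Claim 3 — £266: 25% coinsurance on £266 = £66.50. Owner pays £66.50; OOP now £1747.50.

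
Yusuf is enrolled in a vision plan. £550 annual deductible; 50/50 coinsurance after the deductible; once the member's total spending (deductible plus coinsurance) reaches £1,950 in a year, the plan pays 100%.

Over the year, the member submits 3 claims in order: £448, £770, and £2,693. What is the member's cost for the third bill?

#1 (£448): all of it applies to the deductible. Member owes £448 (running OOP £448).
#2 (£770): £102 finishes the deductible; £668 goes to coinsurance; member's 50% is £334. Cost to member: £436. OOP to date £884.
#3 (£2,693): deductible met; 50% of £2,693 = £1,346.50. Adding that to £884 gives £2,230.50, past the £1,950 cap; member pays only £1,950 − £884 = £1,066.

£1,066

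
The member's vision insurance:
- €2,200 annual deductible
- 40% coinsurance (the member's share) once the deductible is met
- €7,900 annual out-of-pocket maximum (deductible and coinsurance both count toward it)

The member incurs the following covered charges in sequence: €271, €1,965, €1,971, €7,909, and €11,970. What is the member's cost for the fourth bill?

€3,163.60

#1 (€271): all of it applies to the deductible. Cost to member: €271. OOP to date €271.
#2 (€1,965): deductible takes €1,929, €36 remains; coinsurance €36 × 40% = €14.40. Member owes €1,943.40 (running OOP €2,214.40).
#3 (€1,971): 40% coinsurance on €1,971 = €788.40. Cost to member: €788.40. OOP to date €3,002.80.
#4 (€7,909): deductible already satisfied, so member's share is 40% × €7,909 = €3,163.60. Cost to member: €3,163.60. OOP to date €6,166.40.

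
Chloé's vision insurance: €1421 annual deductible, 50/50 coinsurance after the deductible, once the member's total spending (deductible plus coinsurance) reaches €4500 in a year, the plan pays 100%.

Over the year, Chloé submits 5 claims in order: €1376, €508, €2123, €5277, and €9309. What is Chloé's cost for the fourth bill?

Bill 1, €1376: all of it applies to the deductible. Member owes €1376 (running OOP €1376).
Bill 2, €508: €45 to deductible, leaving €463; member's 50% is €231.50. Member owes €276.50 (running OOP €1652.50).
Bill 3, €2123: 50% coinsurance on €2123 = €1061.50. Member pays €1061.50; OOP now €2714.
Bill 4, €5277: deductible met; 50% of €5277 = €2638.50. OOP would hit €5352.50 > €4500, so the cap limits the member to €4500 − €2714 = €1786.

€1786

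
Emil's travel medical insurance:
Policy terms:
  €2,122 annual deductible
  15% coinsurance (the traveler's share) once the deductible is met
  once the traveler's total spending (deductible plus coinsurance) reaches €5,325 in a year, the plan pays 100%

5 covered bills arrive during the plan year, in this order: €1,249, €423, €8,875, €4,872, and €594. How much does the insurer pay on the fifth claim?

€504.90

Claim 1 (€1,249): all of it applies to the deductible. Cost to traveler: €1,249. OOP to date €1,249. Insurer: €1,249 − €1,249 = €0.
Claim 2 (€423): fully absorbed by the deductible. Cost to traveler: €423. OOP to date €1,672. Insurer: €423 − €423 = €0.
Claim 3 (€8,875): €450 to deductible, leaving €8,425; traveler's 15% is €1,263.75. Traveler pays €1,713.75; OOP now €3,385.75. Plan pays €8,875 − €1,713.75 = €7,161.25.
Claim 4 (€4,872): deductible met; 15% of €4,872 = €730.80. Traveler pays €730.80; OOP now €4,116.55. Insurer: €4,872 − €730.80 = €4,141.20.
Claim 5 (€594): deductible already satisfied, so traveler's share is 15% × €594 = €89.10. Traveler pays €89.10; OOP now €4,205.65. Insurer: €594 − €89.10 = €504.90.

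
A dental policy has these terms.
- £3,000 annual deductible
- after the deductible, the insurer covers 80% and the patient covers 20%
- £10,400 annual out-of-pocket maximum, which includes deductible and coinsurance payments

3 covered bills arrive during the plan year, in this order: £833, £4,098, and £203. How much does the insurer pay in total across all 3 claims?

£1,707.20

#1 (£833): fully absorbed by the deductible. Patient pays £833; OOP now £833. Plan pays £833 − £833 = £0.
#2 (£4,098): £2,167 to deductible, leaving £1,931; patient's 20% is £386.20. Cost to patient: £2,553.20. OOP to date £3,386.20. Plan pays £4,098 − £2,553.20 = £1,544.80.
#3 (£203): 20% coinsurance on £203 = £40.60. Patient pays £40.60; OOP now £3,426.80. Plan pays £203 − £40.60 = £162.40.
Insurer total = bills − patient's total = £5,134 − £3,426.80 = £1,707.20.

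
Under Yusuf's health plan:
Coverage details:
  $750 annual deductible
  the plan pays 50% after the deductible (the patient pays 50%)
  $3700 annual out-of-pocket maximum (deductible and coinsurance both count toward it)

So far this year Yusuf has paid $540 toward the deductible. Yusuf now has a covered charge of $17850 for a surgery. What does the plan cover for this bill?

$14690

$540 of the $750 deductible is already met, leaving $210.
After the $210 deductible portion, $17850 − $210 = $17640 is subject to coinsurance.
Patient's 50% share of $17640 is $8820.
Patient responsibility before any cap: $210 + $8820 = $9030.
Adding $9030 to the $540 already spent would give $9570, which exceeds the $3700 cap; the patient pays just $3700 − $540 = $3160.
Insurer pays the balance: $17850 − $3160 = $14690.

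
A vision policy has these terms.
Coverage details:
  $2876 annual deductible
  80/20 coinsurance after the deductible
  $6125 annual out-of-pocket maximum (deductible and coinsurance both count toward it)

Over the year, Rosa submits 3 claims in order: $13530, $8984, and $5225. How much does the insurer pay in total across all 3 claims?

Bill 1, $13530: $2876 to deductible, leaving $10654; 20% of $10654 = $2130.80. Member pays $5006.80; OOP now $5006.80. Insurer: $13530 − $5006.80 = $8523.20.
Bill 2, $8984: deductible already satisfied, so member's share is 20% × $8984 = $1796.80. Adding that to $5006.80 gives $6803.60, past the $6125 cap; member pays only $6125 − $5006.80 = $1118.20. Insurer: $8984 − $1118.20 = $7865.80.
Bill 3, $5225: deductible already satisfied, so member's share is 20% × $5225 = $1045. OOP would hit $7170 > $6125, so the cap limits the member to $6125 − $6125 = $0. Plan pays $5225 − $0 = $5225.
Insurer total = bills − member's total = $27739 − $6125 = $21614.

$21614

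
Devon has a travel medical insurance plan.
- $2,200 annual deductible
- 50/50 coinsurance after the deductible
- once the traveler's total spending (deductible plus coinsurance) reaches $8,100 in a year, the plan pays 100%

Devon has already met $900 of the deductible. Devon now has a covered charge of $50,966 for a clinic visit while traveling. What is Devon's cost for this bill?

$7,200

$900 of the $2,200 deductible is already met, leaving $1,300.
The remaining $49,666 (= $50,966 − $1,300) moves to coinsurance.
50% of $49,666 = $24,833 falls to the traveler.
Traveler responsibility before any cap: $1,300 + $24,833 = $26,133.
Adding $26,133 to the $900 already spent would give $27,033, which exceeds the $8,100 cap; the traveler pays just $8,100 − $900 = $7,200.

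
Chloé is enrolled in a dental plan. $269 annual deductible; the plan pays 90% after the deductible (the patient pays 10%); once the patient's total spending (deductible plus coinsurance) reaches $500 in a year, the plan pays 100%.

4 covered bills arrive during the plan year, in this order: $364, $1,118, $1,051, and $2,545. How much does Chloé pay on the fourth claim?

$4.60

Claim 1 ($364): $269 finishes the deductible; $95 goes to coinsurance; coinsurance $95 × 10% = $9.50. Cost to patient: $278.50. OOP to date $278.50.
Claim 2 ($1,118): deductible already satisfied, so patient's share is 10% × $1,118 = $111.80. Patient pays $111.80; OOP now $390.30.
Claim 3 ($1,051): deductible already satisfied, so patient's share is 10% × $1,051 = $105.10. Cost to patient: $105.10. OOP to date $495.40.
Claim 4 ($2,545): 10% coinsurance on $2,545 = $254.50. That would push OOP to $749.90, over the $500 cap, so patient pays $500 − $495.40 = $4.60.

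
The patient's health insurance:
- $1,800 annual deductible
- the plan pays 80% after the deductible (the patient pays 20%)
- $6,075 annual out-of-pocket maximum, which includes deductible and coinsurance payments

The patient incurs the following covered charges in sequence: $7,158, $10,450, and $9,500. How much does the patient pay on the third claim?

Bill 1, $7,158: $1,800 finishes the deductible; $5,358 goes to coinsurance; coinsurance $5,358 × 20% = $1,071.60. Cost to patient: $2,871.60. OOP to date $2,871.60.
Bill 2, $10,450: 20% coinsurance on $10,450 = $2,090. Patient owes $2,090 (running OOP $4,961.60).
Bill 3, $9,500: deductible already satisfied, so patient's share is 20% × $9,500 = $1,900. OOP would hit $6,861.60 > $6,075, so the cap limits the patient to $6,075 − $4,961.60 = $1,113.40.

$1,113.40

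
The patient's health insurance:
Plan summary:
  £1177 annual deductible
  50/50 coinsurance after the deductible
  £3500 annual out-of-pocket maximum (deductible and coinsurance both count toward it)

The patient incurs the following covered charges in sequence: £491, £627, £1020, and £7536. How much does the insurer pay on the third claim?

£480.50

Claim 1 — £491: fully absorbed by the deductible. Patient pays £491; OOP now £491. Insurer: £491 − £491 = £0.
Claim 2 — £627: all of it applies to the deductible. Patient pays £627; OOP now £1118. Insurer: £627 − £627 = £0.
Claim 3 — £1020: £59 to deductible, leaving £961; 50% of £961 = £480.50. Patient owes £539.50 (running OOP £1657.50). Plan pays £1020 − £539.50 = £480.50.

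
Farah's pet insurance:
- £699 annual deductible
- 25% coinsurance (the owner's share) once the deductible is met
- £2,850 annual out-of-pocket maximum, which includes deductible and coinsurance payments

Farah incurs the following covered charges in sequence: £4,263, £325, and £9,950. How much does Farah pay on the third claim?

#1 (£4,263): deductible takes £699, £3,564 remains; coinsurance £3,564 × 25% = £891. Cost to owner: £1,590. OOP to date £1,590.
#2 (£325): deductible already satisfied, so owner's share is 25% × £325 = £81.25. Owner pays £81.25; OOP now £1,671.25.
#3 (£9,950): deductible met; 25% of £9,950 = £2,487.50. That would push OOP to £4,158.75, over the £2,850 cap, so owner pays £2,850 − £1,671.25 = £1,178.75.

£1,178.75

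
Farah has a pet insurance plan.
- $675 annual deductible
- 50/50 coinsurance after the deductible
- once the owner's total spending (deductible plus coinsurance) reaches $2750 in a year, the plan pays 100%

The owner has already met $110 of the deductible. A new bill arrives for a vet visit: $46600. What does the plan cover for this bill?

$43960

$110 of the $675 deductible is already met, leaving $565.
That leaves $46600 − $565 = $46035 for coinsurance.
Owner's 50% share of $46035 is $23017.50.
So the owner owes $565 + $23017.50 = $23582.50 before any cap.
Adding $23582.50 to the $110 already spent would give $23692.50, which exceeds the $2750 cap; the owner pays just $2750 − $110 = $2640.
The insurer covers the remainder: $46600 − $2640 = $43960.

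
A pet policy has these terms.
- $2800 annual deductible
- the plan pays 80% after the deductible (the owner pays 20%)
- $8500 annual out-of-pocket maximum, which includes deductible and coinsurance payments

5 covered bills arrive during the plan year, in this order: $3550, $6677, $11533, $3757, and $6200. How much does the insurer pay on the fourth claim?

#1 ($3550): deductible takes $2800, $750 remains; 20% of $750 = $150. Owner pays $2950; OOP now $2950. Plan pays $3550 − $2950 = $600.
#2 ($6677): 20% coinsurance on $6677 = $1335.40. Owner owes $1335.40 (running OOP $4285.40). Insurer: $6677 − $1335.40 = $5341.60.
#3 ($11533): deductible met; 20% of $11533 = $2306.60. Owner owes $2306.60 (running OOP $6592). Plan pays $11533 − $2306.60 = $9226.40.
#4 ($3757): 20% coinsurance on $3757 = $751.40. Owner owes $751.40 (running OOP $7343.40). Insurer: $3757 − $751.40 = $3005.60.

$3005.60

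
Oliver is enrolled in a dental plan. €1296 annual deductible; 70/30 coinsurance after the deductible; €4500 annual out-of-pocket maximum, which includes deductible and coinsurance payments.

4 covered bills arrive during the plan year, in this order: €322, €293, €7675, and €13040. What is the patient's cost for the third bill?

€2779.20

Bill 1, €322: entire amount goes to the deductible. Patient owes €322 (running OOP €322).
Bill 2, €293: fully absorbed by the deductible. Patient pays €293; OOP now €615.
Bill 3, €7675: deductible takes €681, €6994 remains; coinsurance €6994 × 30% = €2098.20. Patient pays €2779.20; OOP now €3394.20.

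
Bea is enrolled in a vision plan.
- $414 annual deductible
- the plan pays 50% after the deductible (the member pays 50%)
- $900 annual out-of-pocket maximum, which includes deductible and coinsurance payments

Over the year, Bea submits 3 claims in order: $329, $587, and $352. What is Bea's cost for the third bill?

Claim 1 — $329: entire amount goes to the deductible. Member owes $329 (running OOP $329).
Claim 2 — $587: deductible takes $85, $502 remains; 50% of $502 = $251. Member owes $336 (running OOP $665).
Claim 3 — $352: deductible already satisfied, so member's share is 50% × $352 = $176. Member pays $176; OOP now $841.

$176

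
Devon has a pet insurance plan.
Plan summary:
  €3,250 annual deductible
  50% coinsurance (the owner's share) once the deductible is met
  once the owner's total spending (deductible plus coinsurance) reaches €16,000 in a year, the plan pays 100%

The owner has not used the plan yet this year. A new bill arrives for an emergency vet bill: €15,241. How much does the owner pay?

Nothing has been paid toward the €3,250 deductible, so the first €3,250 of this charge is applied there.
After the €3,250 deductible portion, €15,241 − €3,250 = €11,991 is subject to coinsurance.
Owner's 50% share of €11,991 is €5,995.50.
So the owner owes €3,250 + €5,995.50 = €9,245.50 before any cap.
Total out-of-pocket so far would be €0 + €9,245.50 = €9,245.50, below the €16,000 cap — no reduction.

€9,245.50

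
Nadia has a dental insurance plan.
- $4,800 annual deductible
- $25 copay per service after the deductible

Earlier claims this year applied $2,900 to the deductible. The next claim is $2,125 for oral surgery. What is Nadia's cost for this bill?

$1,925

$2,900 of the $4,800 deductible is already met, leaving $1,900.
After the $1,900 deductible portion, $2,125 − $1,900 = $225 is subject to the copay.
Copay on this service: $25.
That puts the patient's cost at $1,900 + $25 = $1,925.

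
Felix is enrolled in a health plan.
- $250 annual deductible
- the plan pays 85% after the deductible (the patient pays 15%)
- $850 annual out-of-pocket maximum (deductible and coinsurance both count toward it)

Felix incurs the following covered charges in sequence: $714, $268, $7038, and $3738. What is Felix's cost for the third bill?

$490.20

#1 ($714): $250 to deductible, leaving $464; 15% of $464 = $69.60. Patient owes $319.60 (running OOP $319.60).
#2 ($268): deductible met; 15% of $268 = $40.20. Cost to patient: $40.20. OOP to date $359.80.
#3 ($7038): 15% coinsurance on $7038 = $1055.70. That would push OOP to $1415.50, over the $850 cap, so patient pays $850 − $359.80 = $490.20.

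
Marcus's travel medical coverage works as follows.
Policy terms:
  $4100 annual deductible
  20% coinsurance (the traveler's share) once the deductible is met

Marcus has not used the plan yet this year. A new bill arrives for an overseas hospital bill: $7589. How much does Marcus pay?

$4797.80

Deductible not yet touched, so the first $4100 of the bill goes to the deductible.
After the $4100 deductible portion, $7589 − $4100 = $3489 is subject to coinsurance.
Coinsurance: $3489 × 20% = $697.80.
So the traveler owes $4100 + $697.80 = $4797.80.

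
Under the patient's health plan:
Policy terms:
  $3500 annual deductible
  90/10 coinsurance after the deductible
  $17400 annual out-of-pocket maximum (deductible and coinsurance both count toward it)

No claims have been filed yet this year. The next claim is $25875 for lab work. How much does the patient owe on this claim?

$5737.50

Deductible not yet touched, so the first $3500 of the bill goes to the deductible.
The remaining $22375 (= $25875 − $3500) moves to coinsurance.
Patient's 10% share of $22375 is $2237.50.
Patient responsibility before any cap: $3500 + $2237.50 = $5737.50.
Year-to-date out-of-pocket becomes $0 + $5737.50 = $5737.50, still under the $17400 maximum, so no cap applies.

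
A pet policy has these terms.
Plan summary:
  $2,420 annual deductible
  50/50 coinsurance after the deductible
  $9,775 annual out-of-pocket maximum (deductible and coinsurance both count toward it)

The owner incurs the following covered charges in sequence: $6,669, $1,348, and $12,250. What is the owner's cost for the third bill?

Bill 1, $6,669: $2,420 finishes the deductible; $4,249 goes to coinsurance; coinsurance $4,249 × 50% = $2,124.50. Cost to owner: $4,544.50. OOP to date $4,544.50.
Bill 2, $1,348: 50% coinsurance on $1,348 = $674. Owner pays $674; OOP now $5,218.50.
Bill 3, $12,250: deductible met; 50% of $12,250 = $6,125. OOP would hit $11,343.50 > $9,775, so the cap limits the owner to $9,775 − $5,218.50 = $4,556.50.

$4,556.50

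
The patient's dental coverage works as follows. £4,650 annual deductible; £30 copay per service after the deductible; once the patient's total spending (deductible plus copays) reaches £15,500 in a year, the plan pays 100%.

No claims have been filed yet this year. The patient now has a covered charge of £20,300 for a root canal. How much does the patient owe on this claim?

The full £4,650 deductible is still open; £4,650 of this bill applies to it.
That leaves £20,300 − £4,650 = £15,650 for the copay.
Copay on this service: £30.
That puts the patient's cost at £4,650 + £30 = £4,680 before any cap.
Cumulative spending £0 + £4,680 = £4,680 stays under the £15,500 maximum.

£4,680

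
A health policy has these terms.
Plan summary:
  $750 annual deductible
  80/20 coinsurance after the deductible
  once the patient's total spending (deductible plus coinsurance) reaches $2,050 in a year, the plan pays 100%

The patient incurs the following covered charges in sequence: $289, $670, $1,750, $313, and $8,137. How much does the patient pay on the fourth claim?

$62.60

Bill 1, $289: fully absorbed by the deductible. Cost to patient: $289. OOP to date $289.
Bill 2, $670: $461 finishes the deductible; $209 goes to coinsurance; 20% of $209 = $41.80. Patient owes $502.80 (running OOP $791.80).
Bill 3, $1,750: deductible already satisfied, so patient's share is 20% × $1,750 = $350. Patient pays $350; OOP now $1,141.80.
Bill 4, $313: deductible met; 20% of $313 = $62.60. Patient pays $62.60; OOP now $1,204.40.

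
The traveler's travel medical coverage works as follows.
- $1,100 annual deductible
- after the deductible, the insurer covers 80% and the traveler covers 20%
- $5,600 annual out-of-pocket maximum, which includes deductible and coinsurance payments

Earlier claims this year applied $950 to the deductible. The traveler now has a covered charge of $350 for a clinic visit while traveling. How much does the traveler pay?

Remaining deductible: $1,100 − $950 = $150.
After the $150 deductible portion, $350 − $150 = $200 is subject to coinsurance.
Traveler's 20% share of $200 is $40.
Traveler responsibility before any cap: $150 + $40 = $190.
Year-to-date out-of-pocket becomes $950 + $190 = $1,140, still under the $5,600 maximum, so no cap applies.

$190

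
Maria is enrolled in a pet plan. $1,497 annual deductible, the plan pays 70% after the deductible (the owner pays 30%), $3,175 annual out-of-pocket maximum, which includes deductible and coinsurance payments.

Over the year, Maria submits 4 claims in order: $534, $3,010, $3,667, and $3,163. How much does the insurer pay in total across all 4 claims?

$7,199

Claim 1 ($534): all of it applies to the deductible. Owner owes $534 (running OOP $534). Insurer: $534 − $534 = $0.
Claim 2 ($3,010): deductible takes $963, $2,047 remains; 30% of $2,047 = $614.10. Owner owes $1,577.10 (running OOP $2,111.10). Plan pays $3,010 − $1,577.10 = $1,432.90.
Claim 3 ($3,667): deductible met; 30% of $3,667 = $1,100.10. Adding that to $2,111.10 gives $3,211.20, past the $3,175 cap; owner pays only $3,175 − $2,111.10 = $1,063.90. Insurer: $3,667 − $1,063.90 = $2,603.10.
Claim 4 ($3,163): 30% coinsurance on $3,163 = $948.90. That would push OOP to $4,123.90, over the $3,175 cap, so owner pays $3,175 − $3,175 = $0. Insurer: $3,163 − $0 = $3,163.
Insurer total = bills − owner's total = $10,374 − $3,175 = $7,199.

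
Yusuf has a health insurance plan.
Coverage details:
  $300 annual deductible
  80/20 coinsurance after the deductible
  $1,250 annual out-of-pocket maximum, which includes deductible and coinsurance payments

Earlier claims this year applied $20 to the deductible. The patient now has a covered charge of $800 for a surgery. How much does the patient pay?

Deductible still to meet: $300 − $20 = $280.
That leaves $800 − $280 = $520 for coinsurance.
Patient's 20% share of $520 is $104.
Patient responsibility before any cap: $280 + $104 = $384.
Cumulative spending $20 + $384 = $404 stays under the $1,250 maximum.

$384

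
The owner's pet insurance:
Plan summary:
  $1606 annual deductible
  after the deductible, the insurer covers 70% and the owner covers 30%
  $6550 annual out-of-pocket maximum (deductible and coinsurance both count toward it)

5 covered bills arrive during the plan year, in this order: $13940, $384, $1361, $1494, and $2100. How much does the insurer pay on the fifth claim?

Bill 1, $13940: $1606 finishes the deductible; $12334 goes to coinsurance; 30% of $12334 = $3700.20. Cost to owner: $5306.20. OOP to date $5306.20. Insurer: $13940 − $5306.20 = $8633.80.
Bill 2, $384: deductible already satisfied, so owner's share is 30% × $384 = $115.20. Owner owes $115.20 (running OOP $5421.40). Insurer: $384 − $115.20 = $268.80.
Bill 3, $1361: deductible met; 30% of $1361 = $408.30. Owner pays $408.30; OOP now $5829.70. Insurer: $1361 − $408.30 = $952.70.
Bill 4, $1494: 30% coinsurance on $1494 = $448.20. Owner pays $448.20; OOP now $6277.90. Plan pays $1494 − $448.20 = $1045.80.
Bill 5, $2100: deductible already satisfied, so owner's share is 30% × $2100 = $630. OOP would hit $6907.90 > $6550, so the cap limits the owner to $6550 − $6277.90 = $272.10. Insurer: $2100 − $272.10 = $1827.90.

$1827.90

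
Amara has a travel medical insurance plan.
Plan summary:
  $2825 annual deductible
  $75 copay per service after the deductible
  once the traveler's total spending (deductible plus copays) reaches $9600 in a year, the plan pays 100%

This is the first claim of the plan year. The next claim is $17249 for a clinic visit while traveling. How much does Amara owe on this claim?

Nothing has been paid toward the $2825 deductible, so the first $2825 of this charge is applied there.
After the $2825 deductible portion, $17249 − $2825 = $14424 is subject to the copay.
Copay on this service: $75.
Traveler responsibility before any cap: $2825 + $75 = $2900.
Total out-of-pocket so far would be $0 + $2900 = $2900, below the $9600 cap — no reduction.

$2900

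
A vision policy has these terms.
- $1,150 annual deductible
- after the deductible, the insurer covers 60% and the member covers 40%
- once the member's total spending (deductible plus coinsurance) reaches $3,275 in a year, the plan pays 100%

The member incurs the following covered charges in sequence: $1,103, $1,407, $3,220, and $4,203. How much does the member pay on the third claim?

Claim 1 — $1,103: all of it applies to the deductible. Cost to member: $1,103. OOP to date $1,103.
Claim 2 — $1,407: $47 finishes the deductible; $1,360 goes to coinsurance; 40% of $1,360 = $544. Member pays $591; OOP now $1,694.
Claim 3 — $3,220: deductible met; 40% of $3,220 = $1,288. Cost to member: $1,288. OOP to date $2,982.

$1,288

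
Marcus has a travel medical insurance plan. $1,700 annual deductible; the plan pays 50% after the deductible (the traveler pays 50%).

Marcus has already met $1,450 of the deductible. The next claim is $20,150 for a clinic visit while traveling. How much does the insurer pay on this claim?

Deductible still to meet: $1,700 − $1,450 = $250.
That leaves $20,150 − $250 = $19,900 for coinsurance.
50% of $19,900 = $9,950 falls to the traveler.
So the traveler owes $250 + $9,950 = $10,200.
The insurer covers the remainder: $20,150 − $10,200 = $9,950.

$9,950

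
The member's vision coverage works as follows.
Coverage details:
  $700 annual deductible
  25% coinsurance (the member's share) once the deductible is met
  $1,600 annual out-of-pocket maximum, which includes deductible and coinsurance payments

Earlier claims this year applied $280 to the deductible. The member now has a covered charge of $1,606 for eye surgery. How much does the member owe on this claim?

Deductible still to meet: $700 − $280 = $420.
After the $420 deductible portion, $1,606 − $420 = $1,186 is subject to coinsurance.
25% of $1,186 = $296.50 falls to the member.
That puts the member's cost at $420 + $296.50 = $716.50 before any cap.
Total out-of-pocket so far would be $280 + $716.50 = $996.50, below the $1,600 cap — no reduction.

$716.50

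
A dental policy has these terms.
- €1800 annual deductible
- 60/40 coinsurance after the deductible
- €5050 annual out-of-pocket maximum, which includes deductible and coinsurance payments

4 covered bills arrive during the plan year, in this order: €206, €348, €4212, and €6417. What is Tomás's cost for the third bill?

Claim 1 (€206): all of it applies to the deductible. Patient pays €206; OOP now €206.
Claim 2 (€348): fully absorbed by the deductible. Cost to patient: €348. OOP to date €554.
Claim 3 (€4212): deductible takes €1246, €2966 remains; 40% of €2966 = €1186.40. Patient pays €2432.40; OOP now €2986.40.

€2432.40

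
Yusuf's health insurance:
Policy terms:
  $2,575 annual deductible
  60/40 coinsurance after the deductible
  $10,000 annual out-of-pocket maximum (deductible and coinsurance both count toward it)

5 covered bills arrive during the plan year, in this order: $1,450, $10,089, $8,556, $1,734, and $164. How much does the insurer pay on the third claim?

$5,133.60

#1 ($1,450): all of it applies to the deductible. Cost to patient: $1,450. OOP to date $1,450. Plan pays $1,450 − $1,450 = $0.
#2 ($10,089): $1,125 to deductible, leaving $8,964; patient's 40% is $3,585.60. Patient owes $4,710.60 (running OOP $6,160.60). Insurer: $10,089 − $4,710.60 = $5,378.40.
#3 ($8,556): 40% coinsurance on $8,556 = $3,422.40. Cost to patient: $3,422.40. OOP to date $9,583. Plan pays $8,556 − $3,422.40 = $5,133.60.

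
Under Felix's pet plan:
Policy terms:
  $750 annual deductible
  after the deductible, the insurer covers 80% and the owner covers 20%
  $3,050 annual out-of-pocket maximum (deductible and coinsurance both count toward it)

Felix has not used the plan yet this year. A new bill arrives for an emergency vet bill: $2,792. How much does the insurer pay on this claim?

$1,633.60

The full $750 deductible is still open; $750 of this bill applies to it.
That leaves $2,792 − $750 = $2,042 for coinsurance.
20% of $2,042 = $408.40 falls to the owner.
So the owner owes $750 + $408.40 = $1,158.40 before any cap.
Total out-of-pocket so far would be $0 + $1,158.40 = $1,158.40, below the $3,050 cap — no reduction.
Insurer pays the balance: $2,792 − $1,158.40 = $1,633.60.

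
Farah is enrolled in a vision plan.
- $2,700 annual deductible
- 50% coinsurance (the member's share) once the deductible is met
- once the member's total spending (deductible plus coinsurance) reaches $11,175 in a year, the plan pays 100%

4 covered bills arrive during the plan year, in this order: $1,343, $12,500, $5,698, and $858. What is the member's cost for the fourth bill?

$54.50

#1 ($1,343): fully absorbed by the deductible. Cost to member: $1,343. OOP to date $1,343.
#2 ($12,500): $1,357 finishes the deductible; $11,143 goes to coinsurance; 50% of $11,143 = $5,571.50. Member owes $6,928.50 (running OOP $8,271.50).
#3 ($5,698): deductible already satisfied, so member's share is 50% × $5,698 = $2,849. Member pays $2,849; OOP now $11,120.50.
#4 ($858): deductible met; 50% of $858 = $429. OOP would hit $11,549.50 > $11,175, so the cap limits the member to $11,175 − $11,120.50 = $54.50.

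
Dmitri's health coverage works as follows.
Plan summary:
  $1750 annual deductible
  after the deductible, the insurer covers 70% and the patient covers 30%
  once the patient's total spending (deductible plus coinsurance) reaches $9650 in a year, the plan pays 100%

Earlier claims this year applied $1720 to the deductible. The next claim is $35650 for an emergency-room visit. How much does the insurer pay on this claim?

$27720

$1720 of the $1750 deductible is already met, leaving $30.
The remaining $35620 (= $35650 − $30) moves to coinsurance.
Patient's 30% share of $35620 is $10686.
So the patient owes $30 + $10686 = $10716 before any cap.
Year-to-date out-of-pocket would reach $1720 + $10716 = $12436, above the $9650 maximum, so the patient pays only $9650 − $1720 = $7930.
The plan picks up $35650 − $7930 = $27720.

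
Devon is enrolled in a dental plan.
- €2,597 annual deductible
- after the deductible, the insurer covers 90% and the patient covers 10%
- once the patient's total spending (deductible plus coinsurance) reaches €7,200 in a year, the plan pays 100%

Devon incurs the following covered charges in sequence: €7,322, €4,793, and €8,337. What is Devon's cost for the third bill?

€833.70

Bill 1, €7,322: €2,597 to deductible, leaving €4,725; 10% of €4,725 = €472.50. Patient pays €3,069.50; OOP now €3,069.50.
Bill 2, €4,793: deductible met; 10% of €4,793 = €479.30. Patient pays €479.30; OOP now €3,548.80.
Bill 3, €8,337: deductible met; 10% of €8,337 = €833.70. Patient pays €833.70; OOP now €4,382.50.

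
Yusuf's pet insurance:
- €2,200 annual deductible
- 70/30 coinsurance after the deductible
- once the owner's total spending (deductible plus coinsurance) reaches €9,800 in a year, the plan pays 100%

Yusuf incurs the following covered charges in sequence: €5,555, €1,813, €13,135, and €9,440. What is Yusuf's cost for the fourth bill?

€2,109.10

Claim 1 — €5,555: deductible takes €2,200, €3,355 remains; coinsurance €3,355 × 30% = €1,006.50. Cost to owner: €3,206.50. OOP to date €3,206.50.
Claim 2 — €1,813: 30% coinsurance on €1,813 = €543.90. Owner pays €543.90; OOP now €3,750.40.
Claim 3 — €13,135: deductible met; 30% of €13,135 = €3,940.50. Owner pays €3,940.50; OOP now €7,690.90.
Claim 4 — €9,440: 30% coinsurance on €9,440 = €2,832. OOP would hit €10,522.90 > €9,800, so the cap limits the owner to €9,800 − €7,690.90 = €2,109.10.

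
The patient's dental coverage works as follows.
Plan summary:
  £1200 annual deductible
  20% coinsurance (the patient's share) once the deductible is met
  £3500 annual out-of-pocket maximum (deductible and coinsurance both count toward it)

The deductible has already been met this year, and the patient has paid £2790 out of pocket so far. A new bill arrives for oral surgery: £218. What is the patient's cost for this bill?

The deductible is already satisfied, so the full bill goes to coinsurance.
Coinsurance: £218 × 20% = £43.60.
Total out-of-pocket so far would be £2790 + £43.60 = £2833.60, below the £3500 cap — no reduction.

£43.60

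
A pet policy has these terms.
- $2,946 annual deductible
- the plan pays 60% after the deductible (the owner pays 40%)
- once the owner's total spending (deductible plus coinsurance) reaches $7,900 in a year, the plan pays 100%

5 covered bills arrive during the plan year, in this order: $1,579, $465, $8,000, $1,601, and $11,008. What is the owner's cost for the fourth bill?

#1 ($1,579): fully absorbed by the deductible. Cost to owner: $1,579. OOP to date $1,579.
#2 ($465): fully absorbed by the deductible. Owner pays $465; OOP now $2,044.
#3 ($8,000): $902 to deductible, leaving $7,098; 40% of $7,098 = $2,839.20. Owner pays $3,741.20; OOP now $5,785.20.
#4 ($1,601): 40% coinsurance on $1,601 = $640.40. Owner pays $640.40; OOP now $6,425.60.

$640.40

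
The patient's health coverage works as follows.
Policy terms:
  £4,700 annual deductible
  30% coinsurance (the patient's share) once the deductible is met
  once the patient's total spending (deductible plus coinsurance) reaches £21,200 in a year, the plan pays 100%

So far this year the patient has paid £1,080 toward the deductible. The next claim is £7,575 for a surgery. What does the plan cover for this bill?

£2,768.50

Remaining deductible: £4,700 − £1,080 = £3,620.
That leaves £7,575 − £3,620 = £3,955 for coinsurance.
Coinsurance: £3,955 × 30% = £1,186.50.
That puts the patient's cost at £3,620 + £1,186.50 = £4,806.50 before any cap.
Cumulative spending £1,080 + £4,806.50 = £5,886.50 stays under the £21,200 maximum.
Insurer pays the balance: £7,575 − £4,806.50 = £2,768.50.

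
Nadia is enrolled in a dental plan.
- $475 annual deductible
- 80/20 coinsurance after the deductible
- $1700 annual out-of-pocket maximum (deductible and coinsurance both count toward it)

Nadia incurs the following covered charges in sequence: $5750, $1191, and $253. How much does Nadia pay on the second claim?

$170

Bill 1, $5750: deductible takes $475, $5275 remains; coinsurance $5275 × 20% = $1055. Patient pays $1530; OOP now $1530.
Bill 2, $1191: 20% coinsurance on $1191 = $238.20. Adding that to $1530 gives $1768.20, past the $1700 cap; patient pays only $1700 − $1530 = $170.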